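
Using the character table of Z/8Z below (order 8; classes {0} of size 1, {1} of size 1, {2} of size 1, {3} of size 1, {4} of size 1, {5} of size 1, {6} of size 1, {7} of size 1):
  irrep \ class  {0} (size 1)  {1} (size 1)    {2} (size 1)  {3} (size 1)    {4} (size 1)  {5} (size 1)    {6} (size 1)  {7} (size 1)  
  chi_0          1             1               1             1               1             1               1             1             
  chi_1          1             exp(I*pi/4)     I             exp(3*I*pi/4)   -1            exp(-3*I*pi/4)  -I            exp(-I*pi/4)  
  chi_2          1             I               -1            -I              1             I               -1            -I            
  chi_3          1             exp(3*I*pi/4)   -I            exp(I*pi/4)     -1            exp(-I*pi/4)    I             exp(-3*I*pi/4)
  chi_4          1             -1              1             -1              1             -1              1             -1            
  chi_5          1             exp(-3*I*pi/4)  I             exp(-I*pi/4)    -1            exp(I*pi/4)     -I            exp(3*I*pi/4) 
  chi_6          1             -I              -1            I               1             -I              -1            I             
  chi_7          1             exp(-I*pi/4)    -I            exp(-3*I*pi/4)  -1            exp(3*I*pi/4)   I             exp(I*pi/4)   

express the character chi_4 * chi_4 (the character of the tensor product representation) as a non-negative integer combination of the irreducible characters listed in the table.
chi_4 tensor chi_4 = chi_0 (all other irreducibles have multiplicity 0).

Solution. The character of a tensor product is the pointwise product (chi_4 * chi_4)(C) = chi_4(C) * chi_4(C):
  {0}: (1)*(1), {1}: (-1)*(-1), {2}: (1)*(1), {3}: (-1)*(-1), {4}: (1)*(1), {5}: (-1)*(-1), {6}: (1)*(1), {7}: (-1)*(-1)
so (chi_4 * chi_4) takes values
  {0} -> 1, {1} -> 1, {2} -> 1, {3} -> 1, {4} -> 1, {5} -> 1, {6} -> 1, {7} -> 1.
Now take the inner product of this character with each irreducible chi from the table, <chi_4*chi_4, chi> = (1/8) sum_C |C| (chi_4*chi_4)(C) conj(chi(C)):
  <chi_4*chi_4, chi_0> = (1/8)[1*(1)*conj(1) + 1*(1)*conj(1) + 1*(1)*conj(1) + 1*(1)*conj(1) + 1*(1)*conj(1) + 1*(1)*conj(1) + 1*(1)*conj(1) + 1*(1)*conj(1)]
      = (1/8)[(1) + (1) + (1) + (1) + (1) + (1) + (1) + (1)] = 8/8 = 1
  <chi_4*chi_4, chi_1> = (1/8)[1*(1)*conj(1) + 1*(1)*conj(exp(I*pi/4)) + 1*(1)*conj(I) + 1*(1)*conj(exp(3*I*pi/4)) + 1*(1)*conj(-1) + 1*(1)*conj(exp(-3*I*pi/4)) + 1*(1)*conj(-I) + 1*(1)*conj(exp(-I*pi/4))]
      = (1/8)[(1) + (exp(-I*pi/4)) + (-I) + (exp(-3*I*pi/4)) + (-1) + (exp(3*I*pi/4)) + (I) + (exp(I*pi/4))] = 0/8 = 0
  <chi_4*chi_4, chi_2> = (1/8)[1*(1)*conj(1) + 1*(1)*conj(I) + 1*(1)*conj(-1) + 1*(1)*conj(-I) + 1*(1)*conj(1) + 1*(1)*conj(I) + 1*(1)*conj(-1) + 1*(1)*conj(-I)]
      = (1/8)[(1) + (-I) + (-1) + (I) + (1) + (-I) + (-1) + (I)] = 0/8 = 0
  <chi_4*chi_4, chi_3> = (1/8)[1*(1)*conj(1) + 1*(1)*conj(exp(3*I*pi/4)) + 1*(1)*conj(-I) + 1*(1)*conj(exp(I*pi/4)) + 1*(1)*conj(-1) + 1*(1)*conj(exp(-I*pi/4)) + 1*(1)*conj(I) + 1*(1)*conj(exp(-3*I*pi/4))]
      = (1/8)[(1) + (exp(-3*I*pi/4)) + (I) + (exp(-I*pi/4)) + (-1) + (exp(I*pi/4)) + (-I) + (exp(3*I*pi/4))] = 0/8 = 0
  <chi_4*chi_4, chi_4> = (1/8)[1*(1)*conj(1) + 1*(1)*conj(-1) + 1*(1)*conj(1) + 1*(1)*conj(-1) + 1*(1)*conj(1) + 1*(1)*conj(-1) + 1*(1)*conj(1) + 1*(1)*conj(-1)]
      = (1/8)[(1) + (-1) + (1) + (-1) + (1) + (-1) + (1) + (-1)] = 0/8 = 0
  <chi_4*chi_4, chi_5> = (1/8)[1*(1)*conj(1) + 1*(1)*conj(exp(-3*I*pi/4)) + 1*(1)*conj(I) + 1*(1)*conj(exp(-I*pi/4)) + 1*(1)*conj(-1) + 1*(1)*conj(exp(I*pi/4)) + 1*(1)*conj(-I) + 1*(1)*conj(exp(3*I*pi/4))]
      = (1/8)[(1) + (exp(3*I*pi/4)) + (-I) + (exp(I*pi/4)) + (-1) + (exp(-I*pi/4)) + (I) + (exp(-3*I*pi/4))] = 0/8 = 0
  <chi_4*chi_4, chi_6> = (1/8)[1*(1)*conj(1) + 1*(1)*conj(-I) + 1*(1)*conj(-1) + 1*(1)*conj(I) + 1*(1)*conj(1) + 1*(1)*conj(-I) + 1*(1)*conj(-1) + 1*(1)*conj(I)]
      = (1/8)[(1) + (I) + (-1) + (-I) + (1) + (I) + (-1) + (-I)] = 0/8 = 0
  <chi_4*chi_4, chi_7> = (1/8)[1*(1)*conj(1) + 1*(1)*conj(exp(-I*pi/4)) + 1*(1)*conj(-I) + 1*(1)*conj(exp(-3*I*pi/4)) + 1*(1)*conj(-1) + 1*(1)*conj(exp(3*I*pi/4)) + 1*(1)*conj(I) + 1*(1)*conj(exp(I*pi/4))]
      = (1/8)[(1) + (exp(I*pi/4)) + (I) + (exp(3*I*pi/4)) + (-1) + (exp(-3*I*pi/4)) + (-I) + (exp(-I*pi/4))] = 0/8 = 0
(Exp terms are combined using exp(i*s)*conj(exp(i*t)) = exp(i*(s-t)), and sums of them are collapsed using the identity that for every m > 1 the m distinct m-th roots of unity sum to 0, e.g. 1 + exp(2*I*pi/3) + exp(-2*I*pi/3) = 0.)
Hence the multiplicities are chi_0: 1. Dimension check: dim(chi_4)*dim(chi_4) = 1*1 = 1 and sum (mult * dim) = 1*1 = 1.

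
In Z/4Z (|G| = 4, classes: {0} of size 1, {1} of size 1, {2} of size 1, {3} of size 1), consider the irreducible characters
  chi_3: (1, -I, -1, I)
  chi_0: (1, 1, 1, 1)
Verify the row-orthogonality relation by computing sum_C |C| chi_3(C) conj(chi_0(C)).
Sum = 0; so <chi_3, chi_0> = 0 (distinct irreducibles are orthogonal).

Derivation: Compute term by term over conjugacy classes (|C| * chi_3(C) * conj(chi_0(C))):
  1*(1)*conj(1) + 1*(-I)*conj(1) + 1*(-1)*conj(1) + 1*(I)*conj(1)
  = (1) + (-I) + (-1) + (I)
  = 0.
(Exp terms are combined using exp(i*s)*conj(exp(i*t)) = exp(i*(s-t)), and sums of them are collapsed using the identity that for every m > 1 the m distinct m-th roots of unity sum to 0, e.g. 1 + exp(2*I*pi/3) + exp(-2*I*pi/3) = 0.)
Dividing by |G| = 4 gives 0/4 = 0, matching the row-orthogonality relation <chi_3, chi_0> = [chi_3 = chi_0].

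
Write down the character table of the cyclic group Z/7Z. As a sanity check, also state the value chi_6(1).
Character table of Z/7Z (irreps indexed chi_0,...,chi_6 with chi_k(m) = zeta_7^(k*m), zeta_7 = exp(2*pi*i/7)):
  irrep \ class  {0} (size 1)  {1} (size 1)    {2} (size 1)    {3} (size 1)    {4} (size 1)    {5} (size 1)    {6} (size 1)  
  chi_0          1             1               1               1               1               1               1             
  chi_1          1             exp(2*I*pi/7)   exp(4*I*pi/7)   exp(6*I*pi/7)   exp(-6*I*pi/7)  exp(-4*I*pi/7)  exp(-2*I*pi/7)
  chi_2          1             exp(4*I*pi/7)   exp(-6*I*pi/7)  exp(-2*I*pi/7)  exp(2*I*pi/7)   exp(6*I*pi/7)   exp(-4*I*pi/7)
  chi_3          1             exp(6*I*pi/7)   exp(-2*I*pi/7)  exp(4*I*pi/7)   exp(-4*I*pi/7)  exp(2*I*pi/7)   exp(-6*I*pi/7)
  chi_4          1             exp(-6*I*pi/7)  exp(2*I*pi/7)   exp(-4*I*pi/7)  exp(4*I*pi/7)   exp(-2*I*pi/7)  exp(6*I*pi/7) 
  chi_5          1             exp(-4*I*pi/7)  exp(6*I*pi/7)   exp(2*I*pi/7)   exp(-2*I*pi/7)  exp(-6*I*pi/7)  exp(4*I*pi/7) 
  chi_6          1             exp(-2*I*pi/7)  exp(-4*I*pi/7)  exp(-6*I*pi/7)  exp(6*I*pi/7)   exp(4*I*pi/7)   exp(2*I*pi/7) 

Spot check: chi_6(1) = zeta_7^(6*1) = zeta_7^6 = exp(-2*I*pi/7).

Proof sketch: Z/7Z is abelian, so all 7 irreducible complex representations are 1-dimensional. They are given by chi_k(m) = zeta_7^(k*m) for k = 0,...,6. Row orthogonality: sum_m chi_k(m) conj(chi_l(m)) = 7 * [k = l].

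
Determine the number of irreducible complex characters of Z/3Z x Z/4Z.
12

Proof sketch: The number of irreducible complex representations of a finite group equals its number of conjugacy classes. Z/3Z x Z/4Z is abelian of order 12, so every element is its own conjugacy class: 12 classes, so Z/3Z x Z/4Z (order 12) has exactly 12 irreducible complex representations.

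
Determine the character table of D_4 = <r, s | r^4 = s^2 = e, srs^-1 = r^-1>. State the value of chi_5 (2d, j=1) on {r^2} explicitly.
Conjugacy classes: {e} of size 1, {r^2} of size 1, {r^1, r^3} of size 2, {s, sr^2, ...} of size 2, {sr, sr^3, ...} of size 2.
Character table:
  irrep \ class              {e} (size 1)  {r^2} (size 1)  {r^1, r^3} (size 2)  {s, sr^2, ...} (size 2)  {sr, sr^3, ...} (size 2)
  chi_1 (triv)               1             1               1                    1                        1                       
  chi_2 (sign: r->1, s->-1)  1             1               1                    -1                       -1                      
  chi_3 (r->-1, s->1)        1             1               -1                   1                        -1                      
  chi_4 (r->-1, s->-1)       1             1               -1                   -1                       1                       
  chi_5 (2d, j=1)            2             -2              0                    0                        0                       

Spot check: chi_5 (2d, j=1) on {r^2} = -2.

Why: D_4 has order 2*4 = 8 with 5 conjugacy classes, hence 5 irreducibles. Sum of squared dims 1 + 1 + 1 + 1 + 4 = 8 = |G|. Linear characters come from the abelianisation; the 2-dimensional irreps have character r^k -> 2*cos(2*pi*j*k/4), reflections -> 0.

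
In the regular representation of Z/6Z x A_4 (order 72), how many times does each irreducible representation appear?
Each irreducible V_i of dimension d_i appears with multiplicity d_i, i.e. rho_reg = (direct sum over all irreducibles V_i) d_i V_i. The irreducible dimensions for Z/6Z x A_4 are 1, 1, 1, 1, 1, 1, 1, 1, 1, 1, 1, 1, 1, 1, 1, 1, 1, 1, 3, 3, 3, 3, 3, 3: 18 irreducibles of dimension 1, each with multiplicity 1; 6 irreducibles of dimension 3, each with multiplicity 3. Total dimension 18*1*1 + 6*3*3 = 72 = |G|.

Reasoning: General theorem: in the regular representation of a finite group G, each irreducible appears with multiplicity equal to its dimension. Check: dim(rho_reg) = sum d_i^2 = 1 + 1 + 1 + 1 + 1 + 1 + 1 + 1 + 1 + 1 + 1 + 1 + 1 + 1 + 1 + 1 + 1 + 1 + 9 + 9 + 9 + 9 + 9 + 9 = 72 = |G|.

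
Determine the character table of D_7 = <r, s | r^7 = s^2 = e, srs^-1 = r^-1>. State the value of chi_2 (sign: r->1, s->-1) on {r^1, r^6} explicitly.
Conjugacy classes: {e} of size 1, {r^1, r^6} of size 2, {r^2, r^5} of size 2, {r^3, r^4} of size 2, {s, sr, ..., sr^6} of size 7.
Character table:
  irrep \ class              {e} (size 1)  {r^1, r^6} (size 2)  {r^2, r^5} (size 2)  {r^3, r^4} (size 2)  {s, sr, ..., sr^6} (size 7)
  chi_1 (triv)               1             1                    1                    1                    1                          
  chi_2 (sign: r->1, s->-1)  1             1                    1                    1                    -1                         
  chi_3 (2d, j=1)            2             2*cos(2*pi/7)        -2*cos(3*pi/7)       -2*cos(pi/7)         0                          
  chi_4 (2d, j=2)            2             -2*cos(3*pi/7)       -2*cos(pi/7)         2*cos(2*pi/7)        0                          
  chi_5 (2d, j=3)            2             -2*cos(pi/7)         2*cos(2*pi/7)        -2*cos(3*pi/7)       0                          

Spot check: chi_2 (sign: r->1, s->-1) on {r^1, r^6} = 1.

Explanation: D_7 has order 2*7 = 14 with 5 conjugacy classes, hence 5 irreducibles. Sum of squared dims 1 + 1 + 4 + 4 + 4 = 14 = |G|. Linear characters come from the abelianisation; the 2-dimensional irreps have character r^k -> 2*cos(2*pi*j*k/7), reflections -> 0.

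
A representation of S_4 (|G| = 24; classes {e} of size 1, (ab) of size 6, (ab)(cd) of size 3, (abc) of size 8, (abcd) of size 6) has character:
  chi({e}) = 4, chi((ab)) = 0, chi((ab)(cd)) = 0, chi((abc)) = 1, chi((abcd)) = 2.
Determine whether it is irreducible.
Not irreducible (reducible): <chi, chi> = 2 > 1.

Working: <chi, chi> = (1/|G|) sum_C |C| * |chi(C)|^2 = (1/24)[1*|4|^2 + 6*|0|^2 + 3*|0|^2 + 8*|1|^2 + 6*|2|^2]
  = (1/24)[(16) + (0) + (0) + (8) + (24)] = 48/24 = 2.
A character is irreducible iff <chi, chi> = 1, so this representation is reducible.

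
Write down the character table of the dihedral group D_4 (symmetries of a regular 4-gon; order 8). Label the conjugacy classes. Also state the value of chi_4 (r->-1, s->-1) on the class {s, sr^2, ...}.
Conjugacy classes: {e} of size 1, {r^2} of size 1, {r^1, r^3} of size 2, {s, sr^2, ...} of size 2, {sr, sr^3, ...} of size 2.
Character table:
  irrep \ class              {e} (size 1)  {r^2} (size 1)  {r^1, r^3} (size 2)  {s, sr^2, ...} (size 2)  {sr, sr^3, ...} (size 2)
  chi_1 (triv)               1             1               1                    1                        1                       
  chi_2 (sign: r->1, s->-1)  1             1               1                    -1                       -1                      
  chi_3 (r->-1, s->1)        1             1               -1                   1                        -1                      
  chi_4 (r->-1, s->-1)       1             1               -1                   -1                       1                       
  chi_5 (2d, j=1)            2             -2              0                    0                        0                       

Spot check: chi_4 (r->-1, s->-1) on {s, sr^2, ...} = -1.

Explanation: D_4 has order 2*4 = 8 with 5 conjugacy classes, hence 5 irreducibles. Sum of squared dims 1 + 1 + 1 + 1 + 4 = 8 = |G|. Linear characters come from the abelianisation; the 2-dimensional irreps have character r^k -> 2*cos(2*pi*j*k/4), reflections -> 0.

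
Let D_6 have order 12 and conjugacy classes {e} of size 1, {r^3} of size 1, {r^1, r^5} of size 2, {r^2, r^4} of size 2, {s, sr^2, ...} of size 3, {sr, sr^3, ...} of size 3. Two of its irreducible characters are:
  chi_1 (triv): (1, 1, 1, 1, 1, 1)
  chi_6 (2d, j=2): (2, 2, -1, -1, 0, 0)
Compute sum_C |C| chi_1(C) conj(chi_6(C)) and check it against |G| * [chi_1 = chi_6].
Sum = 0; so <chi_1, chi_6> = 0 (distinct irreducibles are orthogonal).

Working: Compute term by term over conjugacy classes (|C| * chi_1(C) * conj(chi_6(C))):
  1*(1)*conj(2) + 1*(1)*conj(2) + 2*(1)*conj(-1) + 2*(1)*conj(-1) + 3*(1)*conj(0) + 3*(1)*conj(0)
  = (2) + (2) + (-2) + (-2) + (0) + (0)
  = 0.
Dividing by |G| = 12 gives 0/12 = 0, matching the row-orthogonality relation <chi_1, chi_6> = [chi_1 = chi_6].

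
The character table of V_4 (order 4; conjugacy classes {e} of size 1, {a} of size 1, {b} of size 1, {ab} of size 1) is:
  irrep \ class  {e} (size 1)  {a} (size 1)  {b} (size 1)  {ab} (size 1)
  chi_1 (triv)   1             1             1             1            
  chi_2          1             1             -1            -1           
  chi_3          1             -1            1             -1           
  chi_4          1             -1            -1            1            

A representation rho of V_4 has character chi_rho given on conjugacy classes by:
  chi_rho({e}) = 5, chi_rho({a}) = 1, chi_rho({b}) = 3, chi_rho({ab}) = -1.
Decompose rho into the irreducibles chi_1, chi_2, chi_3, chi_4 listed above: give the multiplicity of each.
Multiplicities: chi_1: 2, chi_2: 1, chi_3: 2, chi_4: 0.

Solution. Use <chi_rho, chi> = (1/|G|) sum_C |C| * chi_rho(C) * conj(chi(C)) with |G| = 4 for each irreducible chi in the table:
  <chi_rho, chi_1> = (1/4)[1*(5)*conj(1) + 1*(1)*conj(1) + 1*(3)*conj(1) + 1*(-1)*conj(1)]
      = (1/4)[(5) + (1) + (3) + (-1)] = 8/4 = 2
  <chi_rho, chi_2> = (1/4)[1*(5)*conj(1) + 1*(1)*conj(1) + 1*(3)*conj(-1) + 1*(-1)*conj(-1)]
      = (1/4)[(5) + (1) + (-3) + (1)] = 4/4 = 1
  <chi_rho, chi_3> = (1/4)[1*(5)*conj(1) + 1*(1)*conj(-1) + 1*(3)*conj(1) + 1*(-1)*conj(-1)]
      = (1/4)[(5) + (-1) + (3) + (1)] = 8/4 = 2
  <chi_rho, chi_4> = (1/4)[1*(5)*conj(1) + 1*(1)*conj(-1) + 1*(3)*conj(-1) + 1*(-1)*conj(1)]
      = (1/4)[(5) + (-1) + (-3) + (-1)] = 0/4 = 0
Dimension check: dim(rho) = sum (mult * dim) = 2*1 + 1*1 + 2*1 + 0*1 = 5 = chi_rho(e) = 5.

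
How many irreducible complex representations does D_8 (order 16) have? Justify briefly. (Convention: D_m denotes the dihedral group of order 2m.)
7

The number of irreducible complex representations of a finite group equals its number of conjugacy classes. D_8 has 7 conjugacy classes (n/2 + 3 for n even), so D_8 (order 16) has exactly 7 irreducible complex representations.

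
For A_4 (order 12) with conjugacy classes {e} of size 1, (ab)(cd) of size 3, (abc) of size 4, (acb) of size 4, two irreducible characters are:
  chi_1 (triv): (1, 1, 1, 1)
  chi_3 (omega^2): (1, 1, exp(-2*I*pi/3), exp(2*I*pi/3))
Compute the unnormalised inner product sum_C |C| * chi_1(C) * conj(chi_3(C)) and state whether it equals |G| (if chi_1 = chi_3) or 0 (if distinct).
Sum = 0; so <chi_1, chi_3> = 0 (distinct irreducibles are orthogonal).

Explanation: Compute term by term over conjugacy classes (|C| * chi_1(C) * conj(chi_3(C))):
  1*(1)*conj(1) + 3*(1)*conj(1) + 4*(1)*conj(exp(-2*I*pi/3)) + 4*(1)*conj(exp(2*I*pi/3))
  = (1) + (3) + (4*exp(2*I*pi/3)) + (4*exp(-2*I*pi/3))
  = 0.
(Exp terms are combined using exp(i*s)*conj(exp(i*t)) = exp(i*(s-t)), and sums of them are collapsed using the identity that for every m > 1 the m distinct m-th roots of unity sum to 0, e.g. 1 + exp(2*I*pi/3) + exp(-2*I*pi/3) = 0.)
Dividing by |G| = 12 gives 0/12 = 0, matching the row-orthogonality relation <chi_1, chi_3> = [chi_1 = chi_3].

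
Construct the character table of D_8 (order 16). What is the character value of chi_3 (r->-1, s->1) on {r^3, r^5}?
Conjugacy classes: {e} of size 1, {r^4} of size 1, {r^1, r^7} of size 2, {r^2, r^6} of size 2, {r^3, r^5} of size 2, {s, sr^2, ...} of size 4, {sr, sr^3, ...} of size 4.
Character table:
  irrep \ class              {e} (size 1)  {r^4} (size 1)  {r^1, r^7} (size 2)  {r^2, r^6} (size 2)  {r^3, r^5} (size 2)  {s, sr^2, ...} (size 4)  {sr, sr^3, ...} (size 4)
  chi_1 (triv)               1             1               1                    1                    1                    1                        1                       
  chi_2 (sign: r->1, s->-1)  1             1               1                    1                    1                    -1                       -1                      
  chi_3 (r->-1, s->1)        1             1               -1                   1                    -1                   1                        -1                      
  chi_4 (r->-1, s->-1)       1             1               -1                   1                    -1                   -1                       1                       
  chi_5 (2d, j=1)            2             -2              sqrt(2)              0                    -sqrt(2)             0                        0                       
  chi_6 (2d, j=2)            2             2               0                    -2                   0                    0                        0                       
  chi_7 (2d, j=3)            2             -2              -sqrt(2)             0                    sqrt(2)              0                        0                       

Spot check: chi_3 (r->-1, s->1) on {r^3, r^5} = -1.

Argument: D_8 has order 2*8 = 16 with 7 conjugacy classes, hence 7 irreducibles. Sum of squared dims 1 + 1 + 1 + 1 + 4 + 4 + 4 = 16 = |G|. Linear characters come from the abelianisation; the 2-dimensional irreps have character r^k -> 2*cos(2*pi*j*k/8), reflections -> 0.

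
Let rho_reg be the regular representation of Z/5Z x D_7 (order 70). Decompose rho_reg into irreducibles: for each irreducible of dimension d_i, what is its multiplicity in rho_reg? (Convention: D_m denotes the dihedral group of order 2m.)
Each irreducible V_i of dimension d_i appears with multiplicity d_i, i.e. rho_reg = (direct sum over all irreducibles V_i) d_i V_i. The irreducible dimensions for Z/5Z x D_7 are 1, 1, 1, 1, 1, 1, 1, 1, 1, 1, 2, 2, 2, 2, 2, 2, 2, 2, 2, 2, 2, 2, 2, 2, 2: 10 irreducibles of dimension 1, each with multiplicity 1; 15 irreducibles of dimension 2, each with multiplicity 2. Total dimension 10*1*1 + 15*2*2 = 70 = |G|.

Proof sketch: General theorem: in the regular representation of a finite group G, each irreducible appears with multiplicity equal to its dimension. Check: dim(rho_reg) = sum d_i^2 = 1 + 1 + 1 + 1 + 1 + 1 + 1 + 1 + 1 + 1 + 4 + 4 + 4 + 4 + 4 + 4 + 4 + 4 + 4 + 4 + 4 + 4 + 4 + 4 + 4 = 70 = |G|.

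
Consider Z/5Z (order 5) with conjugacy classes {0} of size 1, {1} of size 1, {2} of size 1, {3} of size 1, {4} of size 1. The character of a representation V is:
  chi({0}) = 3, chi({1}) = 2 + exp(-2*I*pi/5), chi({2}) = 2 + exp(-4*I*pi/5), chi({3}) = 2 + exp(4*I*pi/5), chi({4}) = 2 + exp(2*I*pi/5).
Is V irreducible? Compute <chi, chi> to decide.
Not irreducible (reducible): <chi, chi> = 5 > 1.

Justification: <chi, chi> = (1/|G|) sum_C |C| * |chi(C)|^2 = (1/5)[1*|3|^2 + 1*|2 + exp(-2*I*pi/5)|^2 + 1*|2 + exp(-4*I*pi/5)|^2 + 1*|2 + exp(4*I*pi/5)|^2 + 1*|2 + exp(2*I*pi/5)|^2]
  = (1/5)[(9) + (5 + 2*exp(-2*I*pi/5) + 2*exp(2*I*pi/5)) + (5 + 2*exp(-4*I*pi/5) + 2*exp(4*I*pi/5)) + (5 + 2*exp(-4*I*pi/5) + 2*exp(4*I*pi/5)) + (5 + 2*exp(-2*I*pi/5) + 2*exp(2*I*pi/5))] = 25/5 = 5.
(Exp terms are combined using exp(i*s)*conj(exp(i*t)) = exp(i*(s-t)), and sums of them are collapsed using the identity that for every m > 1 the m distinct m-th roots of unity sum to 0, e.g. 1 + exp(2*I*pi/3) + exp(-2*I*pi/3) = 0.)
A character is irreducible iff <chi, chi> = 1, so this representation is reducible.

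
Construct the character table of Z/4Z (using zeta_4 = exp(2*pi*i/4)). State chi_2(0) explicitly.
Character table of Z/4Z (irreps indexed chi_0,...,chi_3 with chi_k(m) = zeta_4^(k*m), zeta_4 = exp(2*pi*i/4)):
  irrep \ class  {0} (size 1)  {1} (size 1)  {2} (size 1)  {3} (size 1)
  chi_0          1             1             1             1           
  chi_1          1             I             -1            -I          
  chi_2          1             -1            1             -1          
  chi_3          1             -I            -1            I           

Spot check: chi_2(0) = zeta_4^(2*0) = zeta_4^0 = 1.

Z/4Z is abelian, so all 4 irreducible complex representations are 1-dimensional. They are given by chi_k(m) = zeta_4^(k*m) for k = 0,...,3. Row orthogonality: sum_m chi_k(m) conj(chi_l(m)) = 4 * [k = l].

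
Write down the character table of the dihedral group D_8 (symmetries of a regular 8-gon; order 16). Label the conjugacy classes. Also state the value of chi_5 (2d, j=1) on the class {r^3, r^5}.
Conjugacy classes: {e} of size 1, {r^4} of size 1, {r^1, r^7} of size 2, {r^2, r^6} of size 2, {r^3, r^5} of size 2, {s, sr^2, ...} of size 4, {sr, sr^3, ...} of size 4.
Character table:
  irrep \ class              {e} (size 1)  {r^4} (size 1)  {r^1, r^7} (size 2)  {r^2, r^6} (size 2)  {r^3, r^5} (size 2)  {s, sr^2, ...} (size 4)  {sr, sr^3, ...} (size 4)
  chi_1 (triv)               1             1               1                    1                    1                    1                        1                       
  chi_2 (sign: r->1, s->-1)  1             1               1                    1                    1                    -1                       -1                      
  chi_3 (r->-1, s->1)        1             1               -1                   1                    -1                   1                        -1                      
  chi_4 (r->-1, s->-1)       1             1               -1                   1                    -1                   -1                       1                       
  chi_5 (2d, j=1)            2             -2              sqrt(2)              0                    -sqrt(2)             0                        0                       
  chi_6 (2d, j=2)            2             2               0                    -2                   0                    0                        0                       
  chi_7 (2d, j=3)            2             -2              -sqrt(2)             0                    sqrt(2)              0                        0                       

Spot check: chi_5 (2d, j=1) on {r^3, r^5} = -sqrt(2).

Proof sketch: D_8 has order 2*8 = 16 with 7 conjugacy classes, hence 7 irreducibles. Sum of squared dims 1 + 1 + 1 + 1 + 4 + 4 + 4 = 16 = |G|. Linear characters come from the abelianisation; the 2-dimensional irreps have character r^k -> 2*cos(2*pi*j*k/8), reflections -> 0.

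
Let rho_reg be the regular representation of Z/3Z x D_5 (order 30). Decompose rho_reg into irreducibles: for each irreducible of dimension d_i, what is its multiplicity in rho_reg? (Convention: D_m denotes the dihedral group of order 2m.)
Each irreducible V_i of dimension d_i appears with multiplicity d_i, i.e. rho_reg = (direct sum over all irreducibles V_i) d_i V_i. The irreducible dimensions for Z/3Z x D_5 are 1, 1, 1, 1, 1, 1, 2, 2, 2, 2, 2, 2: 6 irreducibles of dimension 1, each with multiplicity 1; 6 irreducibles of dimension 2, each with multiplicity 2. Total dimension 6*1*1 + 6*2*2 = 30 = |G|.

Justification: General theorem: in the regular representation of a finite group G, each irreducible appears with multiplicity equal to its dimension. Check: dim(rho_reg) = sum d_i^2 = 1 + 1 + 1 + 1 + 1 + 1 + 4 + 4 + 4 + 4 + 4 + 4 = 30 = |G|.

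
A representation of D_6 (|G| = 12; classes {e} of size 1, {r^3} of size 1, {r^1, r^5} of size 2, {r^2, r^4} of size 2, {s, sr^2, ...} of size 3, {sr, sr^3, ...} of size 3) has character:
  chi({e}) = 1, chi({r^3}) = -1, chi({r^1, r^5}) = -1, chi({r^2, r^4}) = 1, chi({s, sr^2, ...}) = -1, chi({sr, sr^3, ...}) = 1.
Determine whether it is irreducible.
Irreducible: <chi, chi> = 1.

Proof sketch: <chi, chi> = (1/|G|) sum_C |C| * |chi(C)|^2 = (1/12)[1*|1|^2 + 1*|-1|^2 + 2*|-1|^2 + 2*|1|^2 + 3*|-1|^2 + 3*|1|^2]
  = (1/12)[(1) + (1) + (2) + (2) + (3) + (3)] = 12/12 = 1.
A character is irreducible iff <chi, chi> = 1, so this representation is irreducible.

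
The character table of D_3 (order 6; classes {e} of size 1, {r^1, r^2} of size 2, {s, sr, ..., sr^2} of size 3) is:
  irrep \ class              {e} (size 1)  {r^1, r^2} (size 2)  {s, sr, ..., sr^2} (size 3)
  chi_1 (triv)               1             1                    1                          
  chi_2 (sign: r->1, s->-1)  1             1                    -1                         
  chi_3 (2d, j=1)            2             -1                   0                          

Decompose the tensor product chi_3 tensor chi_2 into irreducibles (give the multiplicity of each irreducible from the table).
chi_3 tensor chi_2 = chi_3 (all other irreducibles have multiplicity 0).

Reasoning: The character of a tensor product is the pointwise product (chi_3 * chi_2)(C) = chi_3(C) * chi_2(C):
  {e}: (2)*(1), {r^1, r^2}: (-1)*(1), {s, sr, ..., sr^2}: (0)*(-1)
so (chi_3 * chi_2) takes values
  {e} -> 2, {r^1, r^2} -> -1, {s, sr, ..., sr^2} -> 0.
Now take the inner product of this character with each irreducible chi from the table, <chi_3*chi_2, chi> = (1/6) sum_C |C| (chi_3*chi_2)(C) conj(chi(C)):
  <chi_3*chi_2, chi_1> = (1/6)[1*(2)*conj(1) + 2*(-1)*conj(1) + 3*(0)*conj(1)]
      = (1/6)[(2) + (-2) + (0)] = 0/6 = 0
  <chi_3*chi_2, chi_2> = (1/6)[1*(2)*conj(1) + 2*(-1)*conj(1) + 3*(0)*conj(-1)]
      = (1/6)[(2) + (-2) + (0)] = 0/6 = 0
  <chi_3*chi_2, chi_3> = (1/6)[1*(2)*conj(2) + 2*(-1)*conj(-1) + 3*(0)*conj(0)]
      = (1/6)[(4) + (2) + (0)] = 6/6 = 1
Hence the multiplicities are chi_3: 1. Dimension check: dim(chi_3)*dim(chi_2) = 2*1 = 2 and sum (mult * dim) = 1*2 = 2.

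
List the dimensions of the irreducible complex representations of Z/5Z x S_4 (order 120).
Dimensions: 1, 1, 1, 1, 1, 1, 1, 1, 1, 1, 2, 2, 2, 2, 2, 3, 3, 3, 3, 3, 3, 3, 3, 3, 3

Argument: There are 25 irreducibles (= number of conjugacy classes). Their dimensions d_i satisfy sum d_i^2 = |G| = 120: 1 + 1 + 1 + 1 + 1 + 1 + 1 + 1 + 1 + 1 + 4 + 4 + 4 + 4 + 4 + 9 + 9 + 9 + 9 + 9 + 9 + 9 + 9 + 9 + 9 = 120. (For the product with Z/5Z: each of the 5 1-dim characters of Z/5Z tensors with each irrep of S_4, giving 5 copies of each S_4-dimension.)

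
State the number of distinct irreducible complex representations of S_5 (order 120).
7

Details: The number of irreducible complex representations of a finite group equals its number of conjugacy classes. Conjugacy classes in S_5 correspond to cycle types, i.e. partitions of 5; there are p(5) = 7 of them, so S_5 (order 120) has exactly 7 irreducible complex representations.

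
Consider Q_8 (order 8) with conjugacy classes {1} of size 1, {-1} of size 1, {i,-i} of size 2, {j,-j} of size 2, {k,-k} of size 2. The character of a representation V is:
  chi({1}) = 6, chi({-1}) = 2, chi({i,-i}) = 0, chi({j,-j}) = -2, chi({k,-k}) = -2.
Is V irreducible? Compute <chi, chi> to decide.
Not irreducible (reducible): <chi, chi> = 7 > 1.

Derivation: <chi, chi> = (1/|G|) sum_C |C| * |chi(C)|^2 = (1/8)[1*|6|^2 + 1*|2|^2 + 2*|0|^2 + 2*|-2|^2 + 2*|-2|^2]
  = (1/8)[(36) + (4) + (0) + (8) + (8)] = 56/8 = 7.
A character is irreducible iff <chi, chi> = 1, so this representation is reducible.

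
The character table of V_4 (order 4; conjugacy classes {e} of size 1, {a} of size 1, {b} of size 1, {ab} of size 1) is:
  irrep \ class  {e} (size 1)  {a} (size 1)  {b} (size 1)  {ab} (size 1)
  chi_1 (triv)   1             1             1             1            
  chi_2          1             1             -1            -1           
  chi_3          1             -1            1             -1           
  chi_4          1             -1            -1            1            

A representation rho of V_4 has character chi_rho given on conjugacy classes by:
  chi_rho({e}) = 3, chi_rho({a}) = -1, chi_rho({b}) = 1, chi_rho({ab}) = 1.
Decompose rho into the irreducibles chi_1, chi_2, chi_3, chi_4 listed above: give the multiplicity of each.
Multiplicities: chi_1: 1, chi_2: 0, chi_3: 1, chi_4: 1.

Justification: Use <chi_rho, chi> = (1/|G|) sum_C |C| * chi_rho(C) * conj(chi(C)) with |G| = 4 for each irreducible chi in the table:
  <chi_rho, chi_1> = (1/4)[1*(3)*conj(1) + 1*(-1)*conj(1) + 1*(1)*conj(1) + 1*(1)*conj(1)]
      = (1/4)[(3) + (-1) + (1) + (1)] = 4/4 = 1
  <chi_rho, chi_2> = (1/4)[1*(3)*conj(1) + 1*(-1)*conj(1) + 1*(1)*conj(-1) + 1*(1)*conj(-1)]
      = (1/4)[(3) + (-1) + (-1) + (-1)] = 0/4 = 0
  <chi_rho, chi_3> = (1/4)[1*(3)*conj(1) + 1*(-1)*conj(-1) + 1*(1)*conj(1) + 1*(1)*conj(-1)]
      = (1/4)[(3) + (1) + (1) + (-1)] = 4/4 = 1
  <chi_rho, chi_4> = (1/4)[1*(3)*conj(1) + 1*(-1)*conj(-1) + 1*(1)*conj(-1) + 1*(1)*conj(1)]
      = (1/4)[(3) + (1) + (-1) + (1)] = 4/4 = 1
Dimension check: dim(rho) = sum (mult * dim) = 1*1 + 0*1 + 1*1 + 1*1 = 3 = chi_rho(e) = 3.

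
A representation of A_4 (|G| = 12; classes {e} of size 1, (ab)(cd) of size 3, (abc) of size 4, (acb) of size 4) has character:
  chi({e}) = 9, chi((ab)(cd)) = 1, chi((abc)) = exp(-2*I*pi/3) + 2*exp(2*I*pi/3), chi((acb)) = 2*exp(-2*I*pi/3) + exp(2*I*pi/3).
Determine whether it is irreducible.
Not irreducible (reducible): <chi, chi> = 9 > 1.

Explanation: <chi, chi> = (1/|G|) sum_C |C| * |chi(C)|^2 = (1/12)[1*|9|^2 + 3*|1|^2 + 4*|exp(-2*I*pi/3) + 2*exp(2*I*pi/3)|^2 + 4*|2*exp(-2*I*pi/3) + exp(2*I*pi/3)|^2]
  = (1/12)[(81) + (3) + (12) + (12)] = 108/12 = 9.
(Exp terms are combined using exp(i*s)*conj(exp(i*t)) = exp(i*(s-t)), and sums of them are collapsed using the identity that for every m > 1 the m distinct m-th roots of unity sum to 0, e.g. 1 + exp(2*I*pi/3) + exp(-2*I*pi/3) = 0.)
A character is irreducible iff <chi, chi> = 1, so this representation is reducible.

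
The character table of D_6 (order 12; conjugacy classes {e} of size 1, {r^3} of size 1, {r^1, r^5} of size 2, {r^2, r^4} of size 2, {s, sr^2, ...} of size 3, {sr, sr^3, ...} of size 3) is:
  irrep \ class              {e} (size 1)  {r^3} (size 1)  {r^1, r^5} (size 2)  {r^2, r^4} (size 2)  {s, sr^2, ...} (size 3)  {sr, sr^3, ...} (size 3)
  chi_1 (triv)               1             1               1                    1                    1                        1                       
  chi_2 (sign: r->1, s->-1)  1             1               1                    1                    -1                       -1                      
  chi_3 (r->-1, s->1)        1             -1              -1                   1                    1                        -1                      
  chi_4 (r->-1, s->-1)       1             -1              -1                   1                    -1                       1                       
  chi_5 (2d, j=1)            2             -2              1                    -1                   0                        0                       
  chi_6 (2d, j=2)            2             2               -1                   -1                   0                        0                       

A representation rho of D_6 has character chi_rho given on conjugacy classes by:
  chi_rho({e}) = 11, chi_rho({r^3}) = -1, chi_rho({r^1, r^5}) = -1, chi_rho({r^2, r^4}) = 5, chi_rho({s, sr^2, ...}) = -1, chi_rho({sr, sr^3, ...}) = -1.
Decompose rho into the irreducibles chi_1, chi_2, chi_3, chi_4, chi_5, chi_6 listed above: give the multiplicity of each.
Multiplicities: chi_1: 1, chi_2: 2, chi_3: 2, chi_4: 2, chi_5: 1, chi_6: 1.

Explanation: Use <chi_rho, chi> = (1/|G|) sum_C |C| * chi_rho(C) * conj(chi(C)) with |G| = 12 for each irreducible chi in the table:
  <chi_rho, chi_1> = (1/12)[1*(11)*conj(1) + 1*(-1)*conj(1) + 2*(-1)*conj(1) + 2*(5)*conj(1) + 3*(-1)*conj(1) + 3*(-1)*conj(1)]
      = (1/12)[(11) + (-1) + (-2) + (10) + (-3) + (-3)] = 12/12 = 1
  <chi_rho, chi_2> = (1/12)[1*(11)*conj(1) + 1*(-1)*conj(1) + 2*(-1)*conj(1) + 2*(5)*conj(1) + 3*(-1)*conj(-1) + 3*(-1)*conj(-1)]
      = (1/12)[(11) + (-1) + (-2) + (10) + (3) + (3)] = 24/12 = 2
  <chi_rho, chi_3> = (1/12)[1*(11)*conj(1) + 1*(-1)*conj(-1) + 2*(-1)*conj(-1) + 2*(5)*conj(1) + 3*(-1)*conj(1) + 3*(-1)*conj(-1)]
      = (1/12)[(11) + (1) + (2) + (10) + (-3) + (3)] = 24/12 = 2
  <chi_rho, chi_4> = (1/12)[1*(11)*conj(1) + 1*(-1)*conj(-1) + 2*(-1)*conj(-1) + 2*(5)*conj(1) + 3*(-1)*conj(-1) + 3*(-1)*conj(1)]
      = (1/12)[(11) + (1) + (2) + (10) + (3) + (-3)] = 24/12 = 2
  <chi_rho, chi_5> = (1/12)[1*(11)*conj(2) + 1*(-1)*conj(-2) + 2*(-1)*conj(1) + 2*(5)*conj(-1) + 3*(-1)*conj(0) + 3*(-1)*conj(0)]
      = (1/12)[(22) + (2) + (-2) + (-10) + (0) + (0)] = 12/12 = 1
  <chi_rho, chi_6> = (1/12)[1*(11)*conj(2) + 1*(-1)*conj(2) + 2*(-1)*conj(-1) + 2*(5)*conj(-1) + 3*(-1)*conj(0) + 3*(-1)*conj(0)]
      = (1/12)[(22) + (-2) + (2) + (-10) + (0) + (0)] = 12/12 = 1
Dimension check: dim(rho) = sum (mult * dim) = 1*1 + 2*1 + 2*1 + 2*1 + 1*2 + 1*2 = 11 = chi_rho(e) = 11.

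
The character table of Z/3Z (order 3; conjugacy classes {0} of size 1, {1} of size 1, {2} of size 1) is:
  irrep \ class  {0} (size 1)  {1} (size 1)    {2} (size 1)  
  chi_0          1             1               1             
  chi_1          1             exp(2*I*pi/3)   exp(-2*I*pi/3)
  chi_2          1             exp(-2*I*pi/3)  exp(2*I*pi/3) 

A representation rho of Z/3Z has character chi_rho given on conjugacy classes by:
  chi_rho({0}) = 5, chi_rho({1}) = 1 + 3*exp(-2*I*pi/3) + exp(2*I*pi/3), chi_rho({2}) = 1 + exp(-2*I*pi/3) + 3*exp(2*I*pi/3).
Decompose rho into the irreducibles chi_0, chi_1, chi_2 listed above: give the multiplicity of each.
Multiplicities: chi_0: 1, chi_1: 1, chi_2: 3.

Reasoning: Use <chi_rho, chi> = (1/|G|) sum_C |C| * chi_rho(C) * conj(chi(C)) with |G| = 3 for each irreducible chi in the table:
  <chi_rho, chi_0> = (1/3)[1*(5)*conj(1) + 1*(1 + 3*exp(-2*I*pi/3) + exp(2*I*pi/3))*conj(1) + 1*(1 + exp(-2*I*pi/3) + 3*exp(2*I*pi/3))*conj(1)]
      = (1/3)[(5) + (1 + 3*exp(-2*I*pi/3) + exp(2*I*pi/3)) + (1 + exp(-2*I*pi/3) + 3*exp(2*I*pi/3))] = 3/3 = 1
  <chi_rho, chi_1> = (1/3)[1*(5)*conj(1) + 1*(1 + 3*exp(-2*I*pi/3) + exp(2*I*pi/3))*conj(exp(2*I*pi/3)) + 1*(1 + exp(-2*I*pi/3) + 3*exp(2*I*pi/3))*conj(exp(-2*I*pi/3))]
      = (1/3)[(5) + (1 + exp(-2*I*pi/3) + 3*exp(2*I*pi/3)) + (1 + 3*exp(-2*I*pi/3) + exp(2*I*pi/3))] = 3/3 = 1
  <chi_rho, chi_2> = (1/3)[1*(5)*conj(1) + 1*(1 + 3*exp(-2*I*pi/3) + exp(2*I*pi/3))*conj(exp(-2*I*pi/3)) + 1*(1 + exp(-2*I*pi/3) + 3*exp(2*I*pi/3))*conj(exp(2*I*pi/3))]
      = (1/3)[(5) + (2) + (2)] = 9/3 = 3
(Exp terms are combined using exp(i*s)*conj(exp(i*t)) = exp(i*(s-t)), and sums of them are collapsed using the identity that for every m > 1 the m distinct m-th roots of unity sum to 0, e.g. 1 + exp(2*I*pi/3) + exp(-2*I*pi/3) = 0.)
Dimension check: dim(rho) = sum (mult * dim) = 1*1 + 1*1 + 3*1 = 5 = chi_rho(e) = 5.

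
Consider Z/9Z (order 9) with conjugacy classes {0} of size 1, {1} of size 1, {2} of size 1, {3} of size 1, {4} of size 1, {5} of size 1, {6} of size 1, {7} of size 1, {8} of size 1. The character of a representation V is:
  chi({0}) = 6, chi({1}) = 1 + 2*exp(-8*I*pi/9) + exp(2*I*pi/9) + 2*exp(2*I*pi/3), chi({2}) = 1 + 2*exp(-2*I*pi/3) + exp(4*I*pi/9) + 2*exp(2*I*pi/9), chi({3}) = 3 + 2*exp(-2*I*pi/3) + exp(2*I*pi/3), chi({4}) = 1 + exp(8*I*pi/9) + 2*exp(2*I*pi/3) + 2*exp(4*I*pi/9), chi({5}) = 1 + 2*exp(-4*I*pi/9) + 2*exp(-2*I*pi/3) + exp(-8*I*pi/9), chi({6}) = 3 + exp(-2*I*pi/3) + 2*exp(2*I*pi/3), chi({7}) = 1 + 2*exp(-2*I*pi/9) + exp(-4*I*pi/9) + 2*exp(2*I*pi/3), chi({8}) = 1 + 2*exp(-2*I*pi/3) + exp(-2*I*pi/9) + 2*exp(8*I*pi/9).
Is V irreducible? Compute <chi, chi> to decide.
Not irreducible (reducible): <chi, chi> = 10 > 1.

Proof sketch: <chi, chi> = (1/|G|) sum_C |C| * |chi(C)|^2 = (1/9)[1*|6|^2 + 1*|1 + 2*exp(-8*I*pi/9) + exp(2*I*pi/9) + 2*exp(2*I*pi/3)|^2 + 1*|1 + 2*exp(-2*I*pi/3) + exp(4*I*pi/9) + 2*exp(2*I*pi/9)|^2 + 1*|3 + 2*exp(-2*I*pi/3) + exp(2*I*pi/3)|^2 + 1*|1 + exp(8*I*pi/9) + 2*exp(2*I*pi/3) + 2*exp(4*I*pi/9)|^2 + 1*|1 + 2*exp(-4*I*pi/9) + 2*exp(-2*I*pi/3) + exp(-8*I*pi/9)|^2 + 1*|3 + exp(-2*I*pi/3) + 2*exp(2*I*pi/3)|^2 + 1*|1 + 2*exp(-2*I*pi/9) + exp(-4*I*pi/9) + 2*exp(2*I*pi/3)|^2 + 1*|1 + 2*exp(-2*I*pi/3) + exp(-2*I*pi/9) + 2*exp(8*I*pi/9)|^2]
  = (1/9)[(36) + (10 + 6*exp(-4*I*pi/9) + 2*exp(-2*I*pi/3) + 4*exp(-8*I*pi/9) + exp(-2*I*pi/9) + exp(2*I*pi/9) + 4*exp(8*I*pi/9) + 2*exp(2*I*pi/3) + 6*exp(4*I*pi/9)) + (10 + 4*exp(-2*I*pi/9) + 6*exp(-8*I*pi/9) + 2*exp(-2*I*pi/3) + exp(-4*I*pi/9) + exp(4*I*pi/9) + 2*exp(2*I*pi/3) + 6*exp(8*I*pi/9) + 4*exp(2*I*pi/9)) + (3) + (10 + 4*exp(-4*I*pi/9) + 6*exp(-2*I*pi/9) + 2*exp(-2*I*pi/3) + exp(-8*I*pi/9) + exp(8*I*pi/9) + 2*exp(2*I*pi/3) + 6*exp(2*I*pi/9) + 4*exp(4*I*pi/9)) + (10 + 4*exp(-4*I*pi/9) + 6*exp(-2*I*pi/9) + 2*exp(-2*I*pi/3) + exp(-8*I*pi/9) + exp(8*I*pi/9) + 2*exp(2*I*pi/3) + 6*exp(2*I*pi/9) + 4*exp(4*I*pi/9)) + (3) + (10 + 4*exp(-2*I*pi/9) + 6*exp(-8*I*pi/9) + 2*exp(-2*I*pi/3) + exp(-4*I*pi/9) + exp(4*I*pi/9) + 2*exp(2*I*pi/3) + 6*exp(8*I*pi/9) + 4*exp(2*I*pi/9)) + (10 + 6*exp(-4*I*pi/9) + 2*exp(-2*I*pi/3) + 4*exp(-8*I*pi/9) + exp(-2*I*pi/9) + exp(2*I*pi/9) + 4*exp(8*I*pi/9) + 2*exp(2*I*pi/3) + 6*exp(4*I*pi/9))] = 90/9 = 10.
(Exp terms are combined using exp(i*s)*conj(exp(i*t)) = exp(i*(s-t)), and sums of them are collapsed using the identity that for every m > 1 the m distinct m-th roots of unity sum to 0, e.g. 1 + exp(2*I*pi/3) + exp(-2*I*pi/3) = 0.)
A character is irreducible iff <chi, chi> = 1, so this representation is reducible.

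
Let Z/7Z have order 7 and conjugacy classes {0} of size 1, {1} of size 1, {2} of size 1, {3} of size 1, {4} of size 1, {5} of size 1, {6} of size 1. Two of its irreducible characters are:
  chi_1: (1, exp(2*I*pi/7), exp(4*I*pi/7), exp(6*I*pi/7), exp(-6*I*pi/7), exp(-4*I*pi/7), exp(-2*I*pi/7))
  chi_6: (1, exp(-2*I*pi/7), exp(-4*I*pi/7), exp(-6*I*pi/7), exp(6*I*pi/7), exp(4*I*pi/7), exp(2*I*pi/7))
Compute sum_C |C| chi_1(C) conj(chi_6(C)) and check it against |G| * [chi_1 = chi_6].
Sum = 0; so <chi_1, chi_6> = 0 (distinct irreducibles are orthogonal).

Solution. Compute term by term over conjugacy classes (|C| * chi_1(C) * conj(chi_6(C))):
  1*(1)*conj(1) + 1*(exp(2*I*pi/7))*conj(exp(-2*I*pi/7)) + 1*(exp(4*I*pi/7))*conj(exp(-4*I*pi/7)) + 1*(exp(6*I*pi/7))*conj(exp(-6*I*pi/7)) + 1*(exp(-6*I*pi/7))*conj(exp(6*I*pi/7)) + 1*(exp(-4*I*pi/7))*conj(exp(4*I*pi/7)) + 1*(exp(-2*I*pi/7))*conj(exp(2*I*pi/7))
  = (1) + (exp(4*I*pi/7)) + (exp(-6*I*pi/7)) + (exp(-2*I*pi/7)) + (exp(2*I*pi/7)) + (exp(6*I*pi/7)) + (exp(-4*I*pi/7))
  = 0.
(Exp terms are combined using exp(i*s)*conj(exp(i*t)) = exp(i*(s-t)), and sums of them are collapsed using the identity that for every m > 1 the m distinct m-th roots of unity sum to 0, e.g. 1 + exp(2*I*pi/3) + exp(-2*I*pi/3) = 0.)
Dividing by |G| = 7 gives 0/7 = 0, matching the row-orthogonality relation <chi_1, chi_6> = [chi_1 = chi_6].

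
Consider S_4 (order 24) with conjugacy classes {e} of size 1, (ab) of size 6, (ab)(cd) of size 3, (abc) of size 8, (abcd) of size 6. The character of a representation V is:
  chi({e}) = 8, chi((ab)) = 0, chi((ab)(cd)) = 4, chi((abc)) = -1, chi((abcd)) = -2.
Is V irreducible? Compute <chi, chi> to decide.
Not irreducible (reducible): <chi, chi> = 6 > 1.

Details: <chi, chi> = (1/|G|) sum_C |C| * |chi(C)|^2 = (1/24)[1*|8|^2 + 6*|0|^2 + 3*|4|^2 + 8*|-1|^2 + 6*|-2|^2]
  = (1/24)[(64) + (0) + (48) + (8) + (24)] = 144/24 = 6.
A character is irreducible iff <chi, chi> = 1, so this representation is reducible.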